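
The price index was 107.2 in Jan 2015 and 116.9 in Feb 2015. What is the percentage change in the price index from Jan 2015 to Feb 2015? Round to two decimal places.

Change = (116.9 − 107.2) / 107.2 × 100
       = 9.7 / 107.2 × 100 = 9.0485%

9.05%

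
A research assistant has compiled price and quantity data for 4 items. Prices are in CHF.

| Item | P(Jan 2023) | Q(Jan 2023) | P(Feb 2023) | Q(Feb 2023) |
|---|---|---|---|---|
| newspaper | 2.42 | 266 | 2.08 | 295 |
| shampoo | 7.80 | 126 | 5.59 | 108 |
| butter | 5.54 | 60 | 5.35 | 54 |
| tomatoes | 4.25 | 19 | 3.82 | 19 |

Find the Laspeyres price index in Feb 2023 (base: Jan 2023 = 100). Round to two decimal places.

Laspeyres price index uses base-period quantities as weights.
ΣP(Feb 2023)·Q(Jan 2023) = 2.08×266 + 5.59×126 + 5.35×60 + 3.82×19 = 553.28 + 704.34 + 321 + 72.58 = 1651.2
ΣP(Jan 2023)·Q(Jan 2023) = 2.42×266 + 7.80×126 + 5.54×60 + 4.25×19 = 643.72 + 982.8 + 332.4 + 80.75 = 2039.67
Index = 1651.2 / 2039.67 × 100 = 80.9543

80.95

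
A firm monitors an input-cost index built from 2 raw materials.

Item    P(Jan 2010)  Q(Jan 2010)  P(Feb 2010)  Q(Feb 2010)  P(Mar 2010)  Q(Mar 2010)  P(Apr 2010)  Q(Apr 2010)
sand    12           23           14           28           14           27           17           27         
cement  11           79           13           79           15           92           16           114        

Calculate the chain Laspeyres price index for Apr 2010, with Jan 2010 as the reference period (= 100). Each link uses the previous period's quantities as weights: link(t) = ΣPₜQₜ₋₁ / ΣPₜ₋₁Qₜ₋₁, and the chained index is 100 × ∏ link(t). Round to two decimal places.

Link Jan 2010→Feb 2010:
ΣP(Feb 2010)Q(Jan 2010) = 14×23 + 13×79 = 322 + 1027 = 1349
ΣP(Jan 2010)Q(Jan 2010) = 12×23 + 11×79 = 276 + 869 = 1145
link = 1349/1145 = 1.178166
Link Feb 2010→Mar 2010:
ΣP(Mar 2010)Q(Feb 2010) = 14×28 + 15×79 = 392 + 1185 = 1577
ΣP(Feb 2010)Q(Feb 2010) = 14×28 + 13×79 = 392 + 1027 = 1419
link = 1577/1419 = 1.111346
Link Mar 2010→Apr 2010:
ΣP(Apr 2010)Q(Mar 2010) = 17×27 + 16×92 = 459 + 1472 = 1931
ΣP(Mar 2010)Q(Mar 2010) = 14×27 + 15×92 = 378 + 1380 = 1758
link = 1931/1758 = 1.098407
Chained index = 100 × 1.178166 × 1.111346 × 1.098407 = 143.8200

143.82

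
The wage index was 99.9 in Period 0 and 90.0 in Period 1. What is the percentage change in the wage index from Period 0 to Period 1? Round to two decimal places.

Change = (90.0 − 99.9) / 99.9 × 100
       = -9.9 / 99.9 × 100 = -9.9099%

-9.91%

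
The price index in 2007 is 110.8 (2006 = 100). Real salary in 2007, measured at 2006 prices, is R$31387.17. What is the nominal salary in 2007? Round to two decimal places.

Nominal = Real × (Index/100) = 31387.17 × (110.8/100)
        = 31387.17 × 1.108 = 34776.9844

34776.98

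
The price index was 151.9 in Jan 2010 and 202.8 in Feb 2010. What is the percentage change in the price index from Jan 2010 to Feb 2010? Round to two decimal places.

33.51%

Change = (202.8 − 151.9) / 151.9 × 100
       = 50.9 / 151.9 × 100 = 33.5089%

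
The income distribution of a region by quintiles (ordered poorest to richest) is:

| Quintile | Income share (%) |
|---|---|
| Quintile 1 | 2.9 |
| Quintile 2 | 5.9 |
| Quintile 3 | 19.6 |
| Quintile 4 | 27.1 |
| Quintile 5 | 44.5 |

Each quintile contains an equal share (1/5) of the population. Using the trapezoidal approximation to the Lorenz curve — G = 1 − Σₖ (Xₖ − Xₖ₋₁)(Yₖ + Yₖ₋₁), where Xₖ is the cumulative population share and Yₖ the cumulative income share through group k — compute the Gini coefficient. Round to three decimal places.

Cumulative income shares Yₖ: 0.0290, 0.0880, 0.2840, 0.5550, 1.0000
Σ (Xₖ−Xₖ₋₁)(Yₖ+Yₖ₋₁) = (1/5)(0.0290+0.0000) + (1/5)(0.0880+0.0290) + (1/5)(0.2840+0.0880) + (1/5)(0.5550+0.2840) + (1/5)(1.0000+0.5550)
  = 0.0058 + 0.0234 + 0.0744 + 0.1678 + 0.3110 = 0.5824
G = 1 − 0.5824 = 0.4176

0.418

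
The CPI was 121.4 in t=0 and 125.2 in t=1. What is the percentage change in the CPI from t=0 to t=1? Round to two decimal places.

3.13%

Change = (125.2 − 121.4) / 121.4 × 100
       = 3.8 / 121.4 × 100 = 3.1301%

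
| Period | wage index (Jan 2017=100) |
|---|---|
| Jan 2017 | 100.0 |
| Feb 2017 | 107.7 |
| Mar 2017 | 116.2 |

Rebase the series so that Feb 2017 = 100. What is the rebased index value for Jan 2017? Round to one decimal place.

92.9

Rebased(Jan 2017) = 100.0 / 107.7 × 100 = 92.8505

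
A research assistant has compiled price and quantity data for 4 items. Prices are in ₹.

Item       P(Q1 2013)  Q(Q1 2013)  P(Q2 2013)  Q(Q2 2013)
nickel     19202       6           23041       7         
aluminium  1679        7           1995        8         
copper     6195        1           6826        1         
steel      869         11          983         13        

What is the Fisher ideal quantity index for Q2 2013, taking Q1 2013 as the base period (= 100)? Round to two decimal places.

Laspeyres component (base-period weights):
ΣP(Q1 2013)Q(Q2 2013) = 19202×7 + 1679×8 + 6195×1 + 869×13 = 134414 + 13432 + 6195 + 11297 = 165338
ΣP(Q1 2013)Q(Q1 2013) = 19202×6 + 1679×7 + 6195×1 + 869×11 = 115212 + 11753 + 6195 + 9559 = 142719
L = 165338 / 142719 × 100 = 115.8486
Paasche component (current-period weights):
ΣP(Q2 2013)Q(Q2 2013) = 23041×7 + 1995×8 + 6826×1 + 983×13 = 161287 + 15960 + 6826 + 12779 = 196852
ΣP(Q2 2013)Q(Q1 2013) = 23041×6 + 1995×7 + 6826×1 + 983×11 = 138246 + 13965 + 6826 + 10813 = 169850
P = 196852 / 169850 × 100 = 115.8976
Fisher = √(L × P) = √(115.8486 × 115.8976) = 115.8731

115.87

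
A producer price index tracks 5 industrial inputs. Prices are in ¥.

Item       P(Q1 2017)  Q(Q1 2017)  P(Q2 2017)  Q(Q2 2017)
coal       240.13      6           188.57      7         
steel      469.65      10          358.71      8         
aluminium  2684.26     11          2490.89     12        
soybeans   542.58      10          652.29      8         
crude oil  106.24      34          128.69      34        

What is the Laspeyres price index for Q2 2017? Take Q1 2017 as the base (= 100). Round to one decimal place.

96.2

Laspeyres price index uses base-period quantities as weights.
ΣP(Q2 2017)·Q(Q1 2017) = 188.57×6 + 358.71×10 + 2490.89×11 + 652.29×10 + 128.69×34 = 1131.42 + 3587.1 + 27399.79 + 6522.9 + 4375.46 = 43016.67
ΣP(Q1 2017)·Q(Q1 2017) = 240.13×6 + 469.65×10 + 2684.26×11 + 542.58×10 + 106.24×34 = 1440.78 + 4696.5 + 29526.86 + 5425.8 + 3612.16 = 44702.1
Index = 43016.67 / 44702.1 × 100 = 96.2296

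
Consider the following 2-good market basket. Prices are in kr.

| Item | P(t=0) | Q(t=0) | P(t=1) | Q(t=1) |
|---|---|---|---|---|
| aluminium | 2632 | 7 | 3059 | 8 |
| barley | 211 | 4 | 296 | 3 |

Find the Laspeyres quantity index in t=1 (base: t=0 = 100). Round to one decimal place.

Laspeyres quantity index uses base-period prices as weights.
ΣP(t=0)·Q(t=1) = 2632×8 + 211×3 = 21056 + 633 = 21689
ΣP(t=0)·Q(t=0) = 2632×7 + 211×4 = 18424 + 844 = 19268
Index = 21689 / 19268 × 100 = 112.5649

112.6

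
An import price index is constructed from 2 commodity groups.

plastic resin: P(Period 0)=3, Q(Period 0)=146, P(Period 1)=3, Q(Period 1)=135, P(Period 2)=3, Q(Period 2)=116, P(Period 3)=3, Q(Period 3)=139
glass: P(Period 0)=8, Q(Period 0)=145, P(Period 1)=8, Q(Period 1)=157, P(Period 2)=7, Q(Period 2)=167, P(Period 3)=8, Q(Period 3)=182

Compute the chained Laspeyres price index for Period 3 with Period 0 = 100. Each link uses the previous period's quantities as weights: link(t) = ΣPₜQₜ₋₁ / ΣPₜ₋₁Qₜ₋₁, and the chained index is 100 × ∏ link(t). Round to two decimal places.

Link Period 0→Period 1:
ΣP(Period 1)Q(Period 0) = 3×146 + 8×145 = 438 + 1160 = 1598
ΣP(Period 0)Q(Period 0) = 3×146 + 8×145 = 438 + 1160 = 1598
link = 1598/1598 = 1.000000
Link Period 1→Period 2:
ΣP(Period 2)Q(Period 1) = 3×135 + 7×157 = 405 + 1099 = 1504
ΣP(Period 1)Q(Period 1) = 3×135 + 8×157 = 405 + 1256 = 1661
link = 1504/1661 = 0.905479
Link Period 2→Period 3:
ΣP(Period 3)Q(Period 2) = 3×116 + 8×167 = 348 + 1336 = 1684
ΣP(Period 2)Q(Period 2) = 3×116 + 7×167 = 348 + 1169 = 1517
link = 1684/1517 = 1.110086
Chained index = 100 × 1.000000 × 0.905479 × 1.110086 = 100.5159

100.52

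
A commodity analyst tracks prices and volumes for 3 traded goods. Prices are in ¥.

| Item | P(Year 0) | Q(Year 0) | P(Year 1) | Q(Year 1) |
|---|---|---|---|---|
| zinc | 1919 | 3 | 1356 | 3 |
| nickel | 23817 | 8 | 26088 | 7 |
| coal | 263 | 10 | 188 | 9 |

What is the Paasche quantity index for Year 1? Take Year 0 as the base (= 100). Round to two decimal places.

Paasche quantity index uses current-period prices as weights.
ΣP(Year 1)·Q(Year 1) = 1356×3 + 26088×7 + 188×9 = 4068 + 182616 + 1692 = 188376
ΣP(Year 1)·Q(Year 0) = 1356×3 + 26088×8 + 188×10 = 4068 + 208704 + 1880 = 214652
Index = 188376 / 214652 × 100 = 87.7588

87.76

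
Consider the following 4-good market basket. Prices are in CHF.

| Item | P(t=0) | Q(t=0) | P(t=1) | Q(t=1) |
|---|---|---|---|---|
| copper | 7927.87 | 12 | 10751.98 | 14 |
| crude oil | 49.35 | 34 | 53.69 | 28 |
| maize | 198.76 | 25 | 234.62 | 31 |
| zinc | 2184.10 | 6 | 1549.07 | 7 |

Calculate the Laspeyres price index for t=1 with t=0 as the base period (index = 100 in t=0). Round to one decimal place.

127.1

Laspeyres price index uses base-period quantities as weights.
ΣP(t=1)·Q(t=0) = 10751.98×12 + 53.69×34 + 234.62×25 + 1549.07×6 = 129023.76 + 1825.46 + 5865.5 + 9294.42 = 146009.14
ΣP(t=0)·Q(t=0) = 7927.87×12 + 49.35×34 + 198.76×25 + 2184.10×6 = 95134.44 + 1677.9 + 4969 + 13104.6 = 114885.94
Index = 146009.14 / 114885.94 × 100 = 127.0905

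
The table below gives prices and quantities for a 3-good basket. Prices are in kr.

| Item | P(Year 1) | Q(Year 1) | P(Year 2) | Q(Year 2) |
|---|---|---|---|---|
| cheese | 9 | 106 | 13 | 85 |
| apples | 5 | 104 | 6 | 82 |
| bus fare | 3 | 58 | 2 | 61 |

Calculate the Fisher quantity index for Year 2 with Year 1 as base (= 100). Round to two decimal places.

Laspeyres component (base-period weights):
ΣP(Year 1)Q(Year 2) = 9×85 + 5×82 + 3×61 = 765 + 410 + 183 = 1358
ΣP(Year 1)Q(Year 1) = 9×106 + 5×104 + 3×58 = 954 + 520 + 174 = 1648
L = 1358 / 1648 × 100 = 82.4029
Paasche component (current-period weights):
ΣP(Year 2)Q(Year 2) = 13×85 + 6×82 + 2×61 = 1105 + 492 + 122 = 1719
ΣP(Year 2)Q(Year 1) = 13×106 + 6×104 + 2×58 = 1378 + 624 + 116 = 2118
P = 1719 / 2118 × 100 = 81.1615
Fisher = √(L × P) = √(82.4029 × 81.1615) = 81.7798

81.78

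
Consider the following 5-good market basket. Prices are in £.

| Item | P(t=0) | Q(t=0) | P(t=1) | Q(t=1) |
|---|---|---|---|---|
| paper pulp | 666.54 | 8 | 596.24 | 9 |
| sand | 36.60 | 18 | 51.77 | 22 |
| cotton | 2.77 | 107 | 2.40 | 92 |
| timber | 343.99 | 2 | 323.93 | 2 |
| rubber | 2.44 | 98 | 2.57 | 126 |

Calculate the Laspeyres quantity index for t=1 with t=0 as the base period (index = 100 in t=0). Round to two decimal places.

111.64

Laspeyres quantity index uses base-period prices as weights.
ΣP(t=0)·Q(t=1) = 666.54×9 + 36.60×22 + 2.77×92 + 343.99×2 + 2.44×126 = 5998.86 + 805.2 + 254.84 + 687.98 + 307.44 = 8054.32
ΣP(t=0)·Q(t=0) = 666.54×8 + 36.60×18 + 2.77×107 + 343.99×2 + 2.44×98 = 5332.32 + 658.8 + 296.39 + 687.98 + 239.12 = 7214.61
Index = 8054.32 / 7214.61 × 100 = 111.6390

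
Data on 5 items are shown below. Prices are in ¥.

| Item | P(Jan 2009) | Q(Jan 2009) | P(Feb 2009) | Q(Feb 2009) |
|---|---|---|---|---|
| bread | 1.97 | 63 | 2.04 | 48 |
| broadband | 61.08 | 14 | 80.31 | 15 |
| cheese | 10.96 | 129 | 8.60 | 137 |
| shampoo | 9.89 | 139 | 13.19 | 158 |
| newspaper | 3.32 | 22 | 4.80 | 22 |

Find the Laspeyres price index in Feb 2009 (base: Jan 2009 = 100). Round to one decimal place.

112.0

Laspeyres price index uses base-period quantities as weights.
ΣP(Feb 2009)·Q(Jan 2009) = 2.04×63 + 80.31×14 + 8.60×129 + 13.19×139 + 4.80×22 = 128.52 + 1124.34 + 1109.4 + 1833.41 + 105.6 = 4301.27
ΣP(Jan 2009)·Q(Jan 2009) = 1.97×63 + 61.08×14 + 10.96×129 + 9.89×139 + 3.32×22 = 124.11 + 855.12 + 1413.84 + 1374.71 + 73.04 = 3840.82
Index = 4301.27 / 3840.82 × 100 = 111.9883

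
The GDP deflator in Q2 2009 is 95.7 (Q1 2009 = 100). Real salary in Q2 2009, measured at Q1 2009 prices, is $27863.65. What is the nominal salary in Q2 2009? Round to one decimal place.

26665.5

Nominal = Real × (Index/100) = 27863.65 × (95.7/100)
        = 27863.65 × 0.957 = 26665.5131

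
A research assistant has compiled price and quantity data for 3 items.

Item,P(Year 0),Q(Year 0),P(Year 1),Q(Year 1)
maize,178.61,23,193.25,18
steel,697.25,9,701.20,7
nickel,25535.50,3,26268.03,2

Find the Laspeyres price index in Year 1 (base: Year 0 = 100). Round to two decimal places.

102.95

Laspeyres price index uses base-period quantities as weights.
ΣP(Year 1)·Q(Year 0) = 193.25×23 + 701.20×9 + 26268.03×3 = 4444.75 + 6310.8 + 78804.09 = 89559.64
ΣP(Year 0)·Q(Year 0) = 178.61×23 + 697.25×9 + 25535.50×3 = 4108.03 + 6275.25 + 76606.5 = 86989.78
Index = 89559.64 / 86989.78 × 100 = 102.9542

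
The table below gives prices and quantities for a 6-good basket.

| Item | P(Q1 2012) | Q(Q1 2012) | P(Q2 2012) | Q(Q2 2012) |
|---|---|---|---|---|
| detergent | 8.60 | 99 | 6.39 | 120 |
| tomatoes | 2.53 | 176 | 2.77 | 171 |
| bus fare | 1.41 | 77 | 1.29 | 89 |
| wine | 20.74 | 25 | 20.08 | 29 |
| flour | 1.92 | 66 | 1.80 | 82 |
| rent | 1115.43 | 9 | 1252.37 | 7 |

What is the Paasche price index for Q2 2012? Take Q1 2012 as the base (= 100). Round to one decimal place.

Paasche price index uses current-period quantities as weights.
ΣP(Q2 2012)·Q(Q2 2012) = 6.39×120 + 2.77×171 + 1.29×89 + 20.08×29 + 1.80×82 + 1252.37×7 = 766.8 + 473.67 + 114.81 + 582.32 + 147.6 + 8766.59 = 10851.79
ΣP(Q1 2012)·Q(Q2 2012) = 8.60×120 + 2.53×171 + 1.41×89 + 20.74×29 + 1.92×82 + 1115.43×7 = 1032 + 432.63 + 125.49 + 601.46 + 157.44 + 7808.01 = 10157.03
Index = 10851.79 / 10157.03 × 100 = 106.8402

106.8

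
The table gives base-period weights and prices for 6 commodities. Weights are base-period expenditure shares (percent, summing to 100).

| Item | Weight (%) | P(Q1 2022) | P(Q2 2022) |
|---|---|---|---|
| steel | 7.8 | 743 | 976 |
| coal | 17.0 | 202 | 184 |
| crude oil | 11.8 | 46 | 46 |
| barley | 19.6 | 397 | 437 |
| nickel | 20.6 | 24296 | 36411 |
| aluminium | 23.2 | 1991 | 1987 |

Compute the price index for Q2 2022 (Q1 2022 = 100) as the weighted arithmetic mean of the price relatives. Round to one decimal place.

steel: 7.8 × (976/743) = 7.8 × 1.313594 = 10.2460
coal: 17.0 × (184/202) = 17.0 × 0.910891 = 15.4851
crude oil: 11.8 × (46/46) = 11.8 × 1.000000 = 11.8000
barley: 19.6 × (437/397) = 19.6 × 1.100756 = 21.5748
nickel: 20.6 × (36411/24296) = 20.6 × 1.498642 = 30.8720
aluminium: 23.2 × (1987/1991) = 23.2 × 0.997991 = 23.1534
Index = Σ wᵢ·(p₁ᵢ/p₀ᵢ) = 10.2460 + 15.4851 + 11.8000 + 21.5748 + 30.8720 + 23.1534 = 113.1314

113.1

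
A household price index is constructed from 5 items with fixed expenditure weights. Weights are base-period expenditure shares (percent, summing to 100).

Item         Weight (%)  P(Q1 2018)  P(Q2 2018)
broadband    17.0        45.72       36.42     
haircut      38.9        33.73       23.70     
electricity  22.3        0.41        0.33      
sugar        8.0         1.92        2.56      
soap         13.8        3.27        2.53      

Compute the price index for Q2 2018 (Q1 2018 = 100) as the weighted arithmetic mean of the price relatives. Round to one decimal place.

80.2

broadband: 17.0 × (36.42/45.72) = 17.0 × 0.796588 = 13.5420
haircut: 38.9 × (23.70/33.73) = 38.9 × 0.702639 = 27.3326
electricity: 22.3 × (0.33/0.41) = 22.3 × 0.804878 = 17.9488
sugar: 8.0 × (2.56/1.92) = 8.0 × 1.333333 = 10.6667
soap: 13.8 × (2.53/3.27) = 13.8 × 0.773700 = 10.6771
Index = Σ wᵢ·(p₁ᵢ/p₀ᵢ) = 13.5420 + 27.3326 + 17.9488 + 10.6667 + 10.6771 = 80.1671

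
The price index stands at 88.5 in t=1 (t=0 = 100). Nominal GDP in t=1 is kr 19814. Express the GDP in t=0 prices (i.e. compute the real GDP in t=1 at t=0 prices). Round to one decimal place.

22388.7

Real = Nominal ÷ (Index/100) = 19814 ÷ (88.5/100)
     = 19814 ÷ 0.885 = 22388.7006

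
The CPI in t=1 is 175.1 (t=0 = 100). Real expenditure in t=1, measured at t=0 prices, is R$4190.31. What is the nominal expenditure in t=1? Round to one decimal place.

7337.2

Nominal = Real × (Index/100) = 4190.31 × (175.1/100)
        = 4190.31 × 1.751 = 7337.2328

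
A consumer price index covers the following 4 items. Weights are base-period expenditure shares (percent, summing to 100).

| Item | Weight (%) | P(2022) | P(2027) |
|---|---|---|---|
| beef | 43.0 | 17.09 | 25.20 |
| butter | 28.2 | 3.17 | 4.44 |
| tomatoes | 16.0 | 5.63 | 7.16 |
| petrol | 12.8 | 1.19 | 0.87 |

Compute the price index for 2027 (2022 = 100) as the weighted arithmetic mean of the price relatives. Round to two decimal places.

beef: 43.0 × (25.20/17.09) = 43.0 × 1.474547 = 63.4055
butter: 28.2 × (4.44/3.17) = 28.2 × 1.400631 = 39.4978
tomatoes: 16.0 × (7.16/5.63) = 16.0 × 1.271758 = 20.3481
petrol: 12.8 × (0.87/1.19) = 12.8 × 0.731092 = 9.3580
Index = Σ wᵢ·(p₁ᵢ/p₀ᵢ) = 63.4055 + 39.4978 + 20.3481 + 9.3580 = 132.6094

132.61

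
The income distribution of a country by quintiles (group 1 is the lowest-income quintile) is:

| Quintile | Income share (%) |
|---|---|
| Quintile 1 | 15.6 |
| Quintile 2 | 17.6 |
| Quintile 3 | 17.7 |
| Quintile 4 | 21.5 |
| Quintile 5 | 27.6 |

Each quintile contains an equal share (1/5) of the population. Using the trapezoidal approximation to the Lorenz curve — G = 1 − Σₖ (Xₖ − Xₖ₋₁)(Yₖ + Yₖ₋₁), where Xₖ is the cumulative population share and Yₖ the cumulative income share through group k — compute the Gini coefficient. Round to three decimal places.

Cumulative income shares Yₖ: 0.1560, 0.3320, 0.5090, 0.7240, 1.0000
Σ (Xₖ−Xₖ₋₁)(Yₖ+Yₖ₋₁) = (1/5)(0.1560+0.0000) + (1/5)(0.3320+0.1560) + (1/5)(0.5090+0.3320) + (1/5)(0.7240+0.5090) + (1/5)(1.0000+0.7240)
  = 0.0312 + 0.0976 + 0.1682 + 0.2466 + 0.3448 = 0.8884
G = 1 − 0.8884 = 0.1116

0.112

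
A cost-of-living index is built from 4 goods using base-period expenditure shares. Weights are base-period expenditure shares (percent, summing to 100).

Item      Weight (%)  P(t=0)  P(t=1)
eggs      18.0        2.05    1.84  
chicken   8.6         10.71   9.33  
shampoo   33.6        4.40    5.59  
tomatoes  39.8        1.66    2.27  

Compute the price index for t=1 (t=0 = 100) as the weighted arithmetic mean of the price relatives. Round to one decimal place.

eggs: 18.0 × (1.84/2.05) = 18.0 × 0.897561 = 16.1561
chicken: 8.6 × (9.33/10.71) = 8.6 × 0.871148 = 7.4919
shampoo: 33.6 × (5.59/4.40) = 33.6 × 1.270455 = 42.6873
tomatoes: 39.8 × (2.27/1.66) = 39.8 × 1.367470 = 54.4253
Index = Σ wᵢ·(p₁ᵢ/p₀ᵢ) = 16.1561 + 7.4919 + 42.6873 + 54.4253 = 120.7605

120.8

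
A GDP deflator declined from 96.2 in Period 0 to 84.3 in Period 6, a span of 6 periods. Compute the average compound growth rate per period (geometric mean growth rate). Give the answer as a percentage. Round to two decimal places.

-2.18%

Growth factor = (84.3/96.2)^(1/6) = (0.876299)^(1/6) = 0.978232
Growth rate = 0.978232 − 1 = -0.021768 = -2.1768%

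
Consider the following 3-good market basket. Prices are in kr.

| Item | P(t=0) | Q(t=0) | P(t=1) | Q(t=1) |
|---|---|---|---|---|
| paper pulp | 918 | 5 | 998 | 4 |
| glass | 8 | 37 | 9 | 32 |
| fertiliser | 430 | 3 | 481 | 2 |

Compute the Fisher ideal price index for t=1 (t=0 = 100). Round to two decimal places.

109.52

Laspeyres component (base-period weights):
ΣP(t=1)Q(t=0) = 998×5 + 9×37 + 481×3 = 4990 + 333 + 1443 = 6766
ΣP(t=0)Q(t=0) = 918×5 + 8×37 + 430×3 = 4590 + 296 + 1290 = 6176
L = 6766 / 6176 × 100 = 109.5531
Paasche component (current-period weights):
ΣP(t=1)Q(t=1) = 998×4 + 9×32 + 481×2 = 3992 + 288 + 962 = 5242
ΣP(t=0)Q(t=1) = 918×4 + 8×32 + 430×2 = 3672 + 256 + 860 = 4788
P = 5242 / 4788 × 100 = 109.4820
Fisher = √(L × P) = √(109.5531 × 109.4820) = 109.5176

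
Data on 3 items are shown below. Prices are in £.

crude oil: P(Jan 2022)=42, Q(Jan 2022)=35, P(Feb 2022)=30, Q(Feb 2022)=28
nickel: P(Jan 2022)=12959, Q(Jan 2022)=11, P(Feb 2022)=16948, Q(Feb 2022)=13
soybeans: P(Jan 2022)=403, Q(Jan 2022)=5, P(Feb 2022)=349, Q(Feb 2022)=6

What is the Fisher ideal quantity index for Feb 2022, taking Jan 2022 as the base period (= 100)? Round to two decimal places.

117.90

Laspeyres component (base-period weights):
ΣP(Jan 2022)Q(Feb 2022) = 42×28 + 12959×13 + 403×6 = 1176 + 168467 + 2418 = 172061
ΣP(Jan 2022)Q(Jan 2022) = 42×35 + 12959×11 + 403×5 = 1470 + 142549 + 2015 = 146034
L = 172061 / 146034 × 100 = 117.8226
Paasche component (current-period weights):
ΣP(Feb 2022)Q(Feb 2022) = 30×28 + 16948×13 + 349×6 = 840 + 220324 + 2094 = 223258
ΣP(Feb 2022)Q(Jan 2022) = 30×35 + 16948×11 + 349×5 = 1050 + 186428 + 1745 = 189223
P = 223258 / 189223 × 100 = 117.9867
Fisher = √(L × P) = √(117.8226 × 117.9867) = 117.9046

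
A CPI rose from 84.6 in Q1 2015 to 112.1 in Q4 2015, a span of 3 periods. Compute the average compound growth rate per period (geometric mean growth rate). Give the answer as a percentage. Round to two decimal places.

Growth factor = (112.1/84.6)^(1/3) = (1.325059)^(1/3) = 1.098361
Growth rate = 1.098361 − 1 = 0.098361 = 9.8361%

9.84%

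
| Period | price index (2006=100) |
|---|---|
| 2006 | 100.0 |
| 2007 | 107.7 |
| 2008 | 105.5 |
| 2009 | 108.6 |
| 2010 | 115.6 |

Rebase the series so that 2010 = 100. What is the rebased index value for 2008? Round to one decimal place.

91.3

Rebased(2008) = 105.5 / 115.6 × 100 = 91.2630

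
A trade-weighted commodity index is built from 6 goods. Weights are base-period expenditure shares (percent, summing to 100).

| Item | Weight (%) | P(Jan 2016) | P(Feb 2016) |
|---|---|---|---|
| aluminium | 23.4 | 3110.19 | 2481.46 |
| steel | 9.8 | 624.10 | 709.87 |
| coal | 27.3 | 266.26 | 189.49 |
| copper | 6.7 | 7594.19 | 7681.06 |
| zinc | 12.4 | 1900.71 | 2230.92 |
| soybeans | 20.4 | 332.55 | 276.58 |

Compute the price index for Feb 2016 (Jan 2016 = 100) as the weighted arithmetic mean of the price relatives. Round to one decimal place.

aluminium: 23.4 × (2481.46/3110.19) = 23.4 × 0.797848 = 18.6697
steel: 9.8 × (709.87/624.10) = 9.8 × 1.137430 = 11.1468
coal: 27.3 × (189.49/266.26) = 27.3 × 0.711673 = 19.4287
copper: 6.7 × (7681.06/7594.19) = 6.7 × 1.011439 = 6.7766
zinc: 12.4 × (2230.92/1900.71) = 12.4 × 1.173730 = 14.5542
soybeans: 20.4 × (276.58/332.55) = 20.4 × 0.831694 = 16.9666
Index = Σ wᵢ·(p₁ᵢ/p₀ᵢ) = 18.6697 + 11.1468 + 19.4287 + 6.7766 + 14.5542 + 16.9666 = 87.5426

87.5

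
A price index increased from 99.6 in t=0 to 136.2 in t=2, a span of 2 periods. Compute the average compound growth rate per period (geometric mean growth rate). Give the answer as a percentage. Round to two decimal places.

16.94%

Growth factor = (136.2/99.6)^(1/2) = (1.367470)^(1/2) = 1.169389
Growth rate = 1.169389 − 1 = 0.169389 = 16.9389%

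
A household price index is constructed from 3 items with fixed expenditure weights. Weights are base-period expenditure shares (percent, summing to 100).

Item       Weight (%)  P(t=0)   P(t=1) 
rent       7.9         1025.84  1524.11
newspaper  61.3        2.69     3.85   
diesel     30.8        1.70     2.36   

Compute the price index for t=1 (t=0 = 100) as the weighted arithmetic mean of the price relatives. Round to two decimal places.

rent: 7.9 × (1524.11/1025.84) = 7.9 × 1.485719 = 11.7372
newspaper: 61.3 × (3.85/2.69) = 61.3 × 1.431227 = 87.7342
diesel: 30.8 × (2.36/1.70) = 30.8 × 1.388235 = 42.7576
Index = Σ wᵢ·(p₁ᵢ/p₀ᵢ) = 11.7372 + 87.7342 + 42.7576 = 142.2290

142.23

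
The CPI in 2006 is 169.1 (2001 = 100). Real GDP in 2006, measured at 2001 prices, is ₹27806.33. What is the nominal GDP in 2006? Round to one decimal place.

Nominal = Real × (Index/100) = 27806.33 × (169.1/100)
        = 27806.33 × 1.691 = 47020.5040

47020.5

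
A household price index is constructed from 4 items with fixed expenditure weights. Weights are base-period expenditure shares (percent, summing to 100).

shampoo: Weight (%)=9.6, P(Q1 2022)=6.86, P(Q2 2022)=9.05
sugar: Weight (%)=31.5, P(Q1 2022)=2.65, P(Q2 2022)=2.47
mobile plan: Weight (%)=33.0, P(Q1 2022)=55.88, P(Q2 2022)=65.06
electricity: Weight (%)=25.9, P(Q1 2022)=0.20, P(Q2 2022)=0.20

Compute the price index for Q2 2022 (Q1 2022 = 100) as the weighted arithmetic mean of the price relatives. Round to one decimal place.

106.3

shampoo: 9.6 × (9.05/6.86) = 9.6 × 1.319242 = 12.6647
sugar: 31.5 × (2.47/2.65) = 31.5 × 0.932075 = 29.3604
mobile plan: 33.0 × (65.06/55.88) = 33.0 × 1.164281 = 38.4213
electricity: 25.9 × (0.20/0.20) = 25.9 × 1.000000 = 25.9000
Index = Σ wᵢ·(p₁ᵢ/p₀ᵢ) = 12.6647 + 29.3604 + 38.4213 + 25.9000 = 106.3464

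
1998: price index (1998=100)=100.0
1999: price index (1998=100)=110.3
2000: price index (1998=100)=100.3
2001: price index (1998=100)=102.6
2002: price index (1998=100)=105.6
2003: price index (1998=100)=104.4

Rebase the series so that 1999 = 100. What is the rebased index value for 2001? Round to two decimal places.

93.02

Rebased(2001) = 102.6 / 110.3 × 100 = 93.0190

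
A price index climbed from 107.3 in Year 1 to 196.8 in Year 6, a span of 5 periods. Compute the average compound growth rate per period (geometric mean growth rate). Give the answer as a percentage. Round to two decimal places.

12.90%

Growth factor = (196.8/107.3)^(1/5) = (1.834110)^(1/5) = 1.128977
Growth rate = 1.128977 − 1 = 0.128977 = 12.8977%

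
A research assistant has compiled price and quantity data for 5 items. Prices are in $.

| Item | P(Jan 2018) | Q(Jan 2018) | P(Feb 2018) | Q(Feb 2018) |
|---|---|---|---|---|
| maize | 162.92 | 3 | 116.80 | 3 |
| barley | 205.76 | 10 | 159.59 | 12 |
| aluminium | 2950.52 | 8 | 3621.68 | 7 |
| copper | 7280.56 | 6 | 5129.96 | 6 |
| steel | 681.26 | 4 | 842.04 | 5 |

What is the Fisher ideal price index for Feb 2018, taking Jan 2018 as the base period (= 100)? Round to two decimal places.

89.11

Laspeyres component (base-period weights):
ΣP(Feb 2018)Q(Jan 2018) = 116.80×3 + 159.59×10 + 3621.68×8 + 5129.96×6 + 842.04×4 = 350.4 + 1595.9 + 28973.44 + 30779.76 + 3368.16 = 65067.66
ΣP(Jan 2018)Q(Jan 2018) = 162.92×3 + 205.76×10 + 2950.52×8 + 7280.56×6 + 681.26×4 = 488.76 + 2057.6 + 23604.16 + 43683.36 + 2725.04 = 72558.92
L = 65067.66 / 72558.92 × 100 = 89.6756
Paasche component (current-period weights):
ΣP(Feb 2018)Q(Feb 2018) = 116.80×3 + 159.59×12 + 3621.68×7 + 5129.96×6 + 842.04×5 = 350.4 + 1915.08 + 25351.76 + 30779.76 + 4210.2 = 62607.2
ΣP(Jan 2018)Q(Feb 2018) = 162.92×3 + 205.76×12 + 2950.52×7 + 7280.56×6 + 681.26×5 = 488.76 + 2469.12 + 20653.64 + 43683.36 + 3406.3 = 70701.18
P = 62607.2 / 70701.18 × 100 = 88.5518
Fisher = √(L × P) = √(89.6756 × 88.5518) = 89.1120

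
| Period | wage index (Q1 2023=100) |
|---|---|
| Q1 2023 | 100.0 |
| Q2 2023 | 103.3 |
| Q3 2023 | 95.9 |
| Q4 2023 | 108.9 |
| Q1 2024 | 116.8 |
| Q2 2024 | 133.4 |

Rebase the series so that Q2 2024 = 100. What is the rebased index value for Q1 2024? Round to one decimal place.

Rebased(Q1 2024) = 116.8 / 133.4 × 100 = 87.5562

87.6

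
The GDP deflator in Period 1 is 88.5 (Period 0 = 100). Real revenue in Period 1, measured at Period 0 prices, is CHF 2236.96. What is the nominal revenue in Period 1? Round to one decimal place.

1979.7

Nominal = Real × (Index/100) = 2236.96 × (88.5/100)
        = 2236.96 × 0.885 = 1979.7096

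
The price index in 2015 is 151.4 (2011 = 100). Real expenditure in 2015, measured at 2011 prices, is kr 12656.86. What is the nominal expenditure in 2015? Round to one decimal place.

19162.5

Nominal = Real × (Index/100) = 12656.86 × (151.4/100)
        = 12656.86 × 1.514 = 19162.4860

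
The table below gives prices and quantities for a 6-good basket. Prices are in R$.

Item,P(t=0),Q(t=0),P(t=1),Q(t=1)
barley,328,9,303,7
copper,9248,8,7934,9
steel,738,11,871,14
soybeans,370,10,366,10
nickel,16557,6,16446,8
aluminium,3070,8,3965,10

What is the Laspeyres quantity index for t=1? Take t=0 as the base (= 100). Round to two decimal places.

123.54

Laspeyres quantity index uses base-period prices as weights.
ΣP(t=0)·Q(t=1) = 328×7 + 9248×9 + 738×14 + 370×10 + 16557×8 + 3070×10 = 2296 + 83232 + 10332 + 3700 + 132456 + 30700 = 262716
ΣP(t=0)·Q(t=0) = 328×9 + 9248×8 + 738×11 + 370×10 + 16557×6 + 3070×8 = 2952 + 73984 + 8118 + 3700 + 99342 + 24560 = 212656
Index = 262716 / 212656 × 100 = 123.5404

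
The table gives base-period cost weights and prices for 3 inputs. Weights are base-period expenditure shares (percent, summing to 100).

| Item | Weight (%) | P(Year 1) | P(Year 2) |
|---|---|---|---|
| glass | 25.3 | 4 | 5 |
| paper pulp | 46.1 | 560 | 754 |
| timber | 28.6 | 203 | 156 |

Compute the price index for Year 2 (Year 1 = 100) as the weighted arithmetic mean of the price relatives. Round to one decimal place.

glass: 25.3 × (5/4) = 25.3 × 1.250000 = 31.6250
paper pulp: 46.1 × (754/560) = 46.1 × 1.346429 = 62.0704
timber: 28.6 × (156/203) = 28.6 × 0.768473 = 21.9783
Index = Σ wᵢ·(p₁ᵢ/p₀ᵢ) = 31.6250 + 62.0704 + 21.9783 = 115.6737

115.7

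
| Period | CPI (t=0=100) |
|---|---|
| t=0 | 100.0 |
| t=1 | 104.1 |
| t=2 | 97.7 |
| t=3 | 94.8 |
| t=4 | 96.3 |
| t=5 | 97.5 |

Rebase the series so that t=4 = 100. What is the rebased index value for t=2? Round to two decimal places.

101.45

Rebased(t=2) = 97.7 / 96.3 × 100 = 101.4538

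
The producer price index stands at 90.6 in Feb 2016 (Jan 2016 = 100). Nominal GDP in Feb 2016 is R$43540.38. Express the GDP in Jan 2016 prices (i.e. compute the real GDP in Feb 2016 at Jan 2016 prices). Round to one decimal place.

48057.8

Real = Nominal ÷ (Index/100) = 43540.38 ÷ (90.6/100)
     = 43540.38 ÷ 0.906 = 48057.8146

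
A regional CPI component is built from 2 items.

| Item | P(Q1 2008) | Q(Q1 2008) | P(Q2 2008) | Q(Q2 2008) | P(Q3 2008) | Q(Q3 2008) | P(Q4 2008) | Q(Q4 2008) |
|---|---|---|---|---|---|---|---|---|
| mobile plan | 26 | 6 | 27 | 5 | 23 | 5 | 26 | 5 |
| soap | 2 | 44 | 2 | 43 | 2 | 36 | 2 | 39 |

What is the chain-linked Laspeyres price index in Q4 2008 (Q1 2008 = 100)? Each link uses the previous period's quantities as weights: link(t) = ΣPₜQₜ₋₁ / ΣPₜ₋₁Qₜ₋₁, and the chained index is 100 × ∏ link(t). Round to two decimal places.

100.66

Link Q1 2008→Q2 2008:
ΣP(Q2 2008)Q(Q1 2008) = 27×6 + 2×44 = 162 + 88 = 250
ΣP(Q1 2008)Q(Q1 2008) = 26×6 + 2×44 = 156 + 88 = 244
link = 250/244 = 1.024590
Link Q2 2008→Q3 2008:
ΣP(Q3 2008)Q(Q2 2008) = 23×5 + 2×43 = 115 + 86 = 201
ΣP(Q2 2008)Q(Q2 2008) = 27×5 + 2×43 = 135 + 86 = 221
link = 201/221 = 0.909502
Link Q3 2008→Q4 2008:
ΣP(Q4 2008)Q(Q3 2008) = 26×5 + 2×36 = 130 + 72 = 202
ΣP(Q3 2008)Q(Q3 2008) = 23×5 + 2×36 = 115 + 72 = 187
link = 202/187 = 1.080214
Chained index = 100 × 1.024590 × 0.909502 × 1.080214 = 100.6616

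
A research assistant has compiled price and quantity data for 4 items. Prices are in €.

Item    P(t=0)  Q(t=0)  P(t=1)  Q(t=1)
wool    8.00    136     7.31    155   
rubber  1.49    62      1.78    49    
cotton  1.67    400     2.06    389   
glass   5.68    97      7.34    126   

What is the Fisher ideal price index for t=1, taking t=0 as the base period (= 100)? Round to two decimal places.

Laspeyres component (base-period weights):
ΣP(t=1)Q(t=0) = 7.31×136 + 1.78×62 + 2.06×400 + 7.34×97 = 994.16 + 110.36 + 824 + 711.98 = 2640.5
ΣP(t=0)Q(t=0) = 8.00×136 + 1.49×62 + 1.67×400 + 5.68×97 = 1088 + 92.38 + 668 + 550.96 = 2399.34
L = 2640.5 / 2399.34 × 100 = 110.0511
Paasche component (current-period weights):
ΣP(t=1)Q(t=1) = 7.31×155 + 1.78×49 + 2.06×389 + 7.34×126 = 1133.05 + 87.22 + 801.34 + 924.84 = 2946.45
ΣP(t=0)Q(t=1) = 8.00×155 + 1.49×49 + 1.67×389 + 5.68×126 = 1240 + 73.01 + 649.63 + 715.68 = 2678.32
P = 2946.45 / 2678.32 × 100 = 110.0111
Fisher = √(L × P) = √(110.0511 × 110.0111) = 110.0311

110.03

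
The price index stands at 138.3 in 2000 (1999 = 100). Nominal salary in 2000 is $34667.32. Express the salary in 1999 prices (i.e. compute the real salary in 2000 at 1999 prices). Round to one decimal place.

25066.8

Real = Nominal ÷ (Index/100) = 34667.32 ÷ (138.3/100)
     = 34667.32 ÷ 1.383 = 25066.7534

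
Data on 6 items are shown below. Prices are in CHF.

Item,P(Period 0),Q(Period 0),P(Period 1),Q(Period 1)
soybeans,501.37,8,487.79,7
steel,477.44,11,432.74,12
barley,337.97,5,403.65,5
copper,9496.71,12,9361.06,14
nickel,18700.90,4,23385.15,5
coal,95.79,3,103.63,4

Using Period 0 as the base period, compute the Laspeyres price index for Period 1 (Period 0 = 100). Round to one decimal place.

108.4

Laspeyres price index uses base-period quantities as weights.
ΣP(Period 1)·Q(Period 0) = 487.79×8 + 432.74×11 + 403.65×5 + 9361.06×12 + 23385.15×4 + 103.63×3 = 3902.32 + 4760.14 + 2018.25 + 112332.72 + 93540.6 + 310.89 = 216864.92
ΣP(Period 0)·Q(Period 0) = 501.37×8 + 477.44×11 + 337.97×5 + 9496.71×12 + 18700.90×4 + 95.79×3 = 4010.96 + 5251.84 + 1689.85 + 113960.52 + 74803.6 + 287.37 = 200004.14
Index = 216864.92 / 200004.14 × 100 = 108.4302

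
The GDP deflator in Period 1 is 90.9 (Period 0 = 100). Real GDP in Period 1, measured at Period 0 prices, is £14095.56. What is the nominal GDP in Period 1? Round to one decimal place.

Nominal = Real × (Index/100) = 14095.56 × (90.9/100)
        = 14095.56 × 0.909 = 12812.8640

12812.9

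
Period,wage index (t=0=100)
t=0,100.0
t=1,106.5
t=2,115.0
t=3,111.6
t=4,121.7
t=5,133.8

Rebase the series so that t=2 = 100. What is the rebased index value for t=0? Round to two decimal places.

86.96

Rebased(t=0) = 100.0 / 115.0 × 100 = 86.9565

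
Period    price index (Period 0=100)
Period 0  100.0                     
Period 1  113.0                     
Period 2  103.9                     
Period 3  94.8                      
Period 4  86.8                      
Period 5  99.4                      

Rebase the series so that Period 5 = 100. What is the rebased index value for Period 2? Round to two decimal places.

Rebased(Period 2) = 103.9 / 99.4 × 100 = 104.5272

104.53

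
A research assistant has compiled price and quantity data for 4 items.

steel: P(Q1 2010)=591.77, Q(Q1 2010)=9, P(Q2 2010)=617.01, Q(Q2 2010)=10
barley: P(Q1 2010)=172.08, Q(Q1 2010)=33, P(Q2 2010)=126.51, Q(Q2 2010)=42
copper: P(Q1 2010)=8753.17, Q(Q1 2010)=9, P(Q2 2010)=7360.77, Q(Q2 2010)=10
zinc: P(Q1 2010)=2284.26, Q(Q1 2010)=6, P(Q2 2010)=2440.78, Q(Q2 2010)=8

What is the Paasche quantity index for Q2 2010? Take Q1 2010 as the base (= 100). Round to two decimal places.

Paasche quantity index uses current-period prices as weights.
ΣP(Q2 2010)·Q(Q2 2010) = 617.01×10 + 126.51×42 + 7360.77×10 + 2440.78×8 = 6170.1 + 5313.42 + 73607.7 + 19526.24 = 104617.46
ΣP(Q2 2010)·Q(Q1 2010) = 617.01×9 + 126.51×33 + 7360.77×9 + 2440.78×6 = 5553.09 + 4174.83 + 66246.93 + 14644.68 = 90619.53
Index = 104617.46 / 90619.53 × 100 = 115.4469

115.45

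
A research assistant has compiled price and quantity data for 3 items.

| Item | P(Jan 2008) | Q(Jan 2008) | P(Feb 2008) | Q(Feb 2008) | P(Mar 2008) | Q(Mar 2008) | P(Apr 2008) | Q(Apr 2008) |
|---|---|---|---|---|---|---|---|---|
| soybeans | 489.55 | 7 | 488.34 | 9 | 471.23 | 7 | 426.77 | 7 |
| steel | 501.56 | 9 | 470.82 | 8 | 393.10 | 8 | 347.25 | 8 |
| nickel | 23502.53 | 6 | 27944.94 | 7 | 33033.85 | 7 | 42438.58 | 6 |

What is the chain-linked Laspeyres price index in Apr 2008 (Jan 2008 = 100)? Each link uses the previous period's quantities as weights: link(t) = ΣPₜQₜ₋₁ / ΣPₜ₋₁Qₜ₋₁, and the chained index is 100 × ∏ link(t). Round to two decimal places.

175.61

Link Jan 2008→Feb 2008:
ΣP(Feb 2008)Q(Jan 2008) = 488.34×7 + 470.82×9 + 27944.94×6 = 3418.38 + 4237.38 + 167669.64 = 175325.4
ΣP(Jan 2008)Q(Jan 2008) = 489.55×7 + 501.56×9 + 23502.53×6 = 3426.85 + 4514.04 + 141015.18 = 148956.07
link = 175325.4/148956.07 = 1.177028
Link Feb 2008→Mar 2008:
ΣP(Mar 2008)Q(Feb 2008) = 471.23×9 + 393.10×8 + 33033.85×7 = 4241.07 + 3144.8 + 231236.95 = 238622.82
ΣP(Feb 2008)Q(Feb 2008) = 488.34×9 + 470.82×8 + 27944.94×7 = 4395.06 + 3766.56 + 195614.58 = 203776.2
link = 238622.82/203776.2 = 1.171004
Link Mar 2008→Apr 2008:
ΣP(Apr 2008)Q(Mar 2008) = 426.77×7 + 347.25×8 + 42438.58×7 = 2987.39 + 2778 + 297070.06 = 302835.45
ΣP(Mar 2008)Q(Mar 2008) = 471.23×7 + 393.10×8 + 33033.85×7 = 3298.61 + 3144.8 + 231236.95 = 237680.36
link = 302835.45/237680.36 = 1.274129
Chained index = 100 × 1.177028 × 1.171004 × 1.274129 = 175.6138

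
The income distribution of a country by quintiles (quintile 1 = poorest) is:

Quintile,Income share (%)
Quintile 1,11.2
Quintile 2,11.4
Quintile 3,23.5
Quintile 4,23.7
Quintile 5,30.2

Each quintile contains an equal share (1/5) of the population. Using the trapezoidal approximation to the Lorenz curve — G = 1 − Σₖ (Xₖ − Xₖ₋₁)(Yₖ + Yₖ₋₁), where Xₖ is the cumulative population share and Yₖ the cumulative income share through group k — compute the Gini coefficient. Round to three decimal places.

Cumulative income shares Yₖ: 0.1120, 0.2260, 0.4610, 0.6980, 1.0000
Σ (Xₖ−Xₖ₋₁)(Yₖ+Yₖ₋₁) = (1/5)(0.1120+0.0000) + (1/5)(0.2260+0.1120) + (1/5)(0.4610+0.2260) + (1/5)(0.6980+0.4610) + (1/5)(1.0000+0.6980)
  = 0.0224 + 0.0676 + 0.1374 + 0.2318 + 0.3396 = 0.7988
G = 1 − 0.7988 = 0.2012

0.201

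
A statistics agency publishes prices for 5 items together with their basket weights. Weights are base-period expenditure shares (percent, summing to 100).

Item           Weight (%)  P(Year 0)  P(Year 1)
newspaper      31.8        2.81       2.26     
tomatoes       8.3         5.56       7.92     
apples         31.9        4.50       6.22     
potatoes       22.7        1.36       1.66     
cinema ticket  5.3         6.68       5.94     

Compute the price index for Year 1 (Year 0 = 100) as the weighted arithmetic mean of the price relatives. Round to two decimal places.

113.91

newspaper: 31.8 × (2.26/2.81) = 31.8 × 0.804270 = 25.5758
tomatoes: 8.3 × (7.92/5.56) = 8.3 × 1.424460 = 11.8230
apples: 31.9 × (6.22/4.50) = 31.9 × 1.382222 = 44.0929
potatoes: 22.7 × (1.66/1.36) = 22.7 × 1.220588 = 27.7074
cinema ticket: 5.3 × (5.94/6.68) = 5.3 × 0.889222 = 4.7129
Index = Σ wᵢ·(p₁ᵢ/p₀ᵢ) = 25.5758 + 11.8230 + 44.0929 + 27.7074 + 4.7129 = 113.9119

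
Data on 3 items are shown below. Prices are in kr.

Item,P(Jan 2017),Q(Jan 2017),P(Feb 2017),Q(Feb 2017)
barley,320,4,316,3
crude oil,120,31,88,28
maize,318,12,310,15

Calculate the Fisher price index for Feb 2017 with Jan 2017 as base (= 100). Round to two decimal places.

88.08

Laspeyres component (base-period weights):
ΣP(Feb 2017)Q(Jan 2017) = 316×4 + 88×31 + 310×12 = 1264 + 2728 + 3720 = 7712
ΣP(Jan 2017)Q(Jan 2017) = 320×4 + 120×31 + 318×12 = 1280 + 3720 + 3816 = 8816
L = 7712 / 8816 × 100 = 87.4773
Paasche component (current-period weights):
ΣP(Feb 2017)Q(Feb 2017) = 316×3 + 88×28 + 310×15 = 948 + 2464 + 4650 = 8062
ΣP(Jan 2017)Q(Feb 2017) = 320×3 + 120×28 + 318×15 = 960 + 3360 + 4770 = 9090
P = 8062 / 9090 × 100 = 88.6909
Fisher = √(L × P) = √(87.4773 × 88.6909) = 88.0820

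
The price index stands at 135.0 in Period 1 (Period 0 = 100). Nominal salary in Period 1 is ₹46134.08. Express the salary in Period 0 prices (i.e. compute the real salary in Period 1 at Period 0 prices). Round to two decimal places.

Real = Nominal ÷ (Index/100) = 46134.08 ÷ (135.0/100)
     = 46134.08 ÷ 1.350 = 34173.3926

34173.39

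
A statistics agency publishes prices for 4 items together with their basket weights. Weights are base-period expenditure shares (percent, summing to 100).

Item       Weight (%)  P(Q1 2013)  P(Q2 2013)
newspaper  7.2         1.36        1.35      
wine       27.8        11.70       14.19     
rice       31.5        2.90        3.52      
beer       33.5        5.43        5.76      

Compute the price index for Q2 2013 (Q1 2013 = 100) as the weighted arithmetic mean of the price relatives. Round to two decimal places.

114.63

newspaper: 7.2 × (1.35/1.36) = 7.2 × 0.992647 = 7.1471
wine: 27.8 × (14.19/11.70) = 27.8 × 1.212821 = 33.7164
rice: 31.5 × (3.52/2.90) = 31.5 × 1.213793 = 38.2345
beer: 33.5 × (5.76/5.43) = 33.5 × 1.060773 = 35.5359
Index = Σ wᵢ·(p₁ᵢ/p₀ᵢ) = 7.1471 + 33.7164 + 38.2345 + 35.5359 = 114.6339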